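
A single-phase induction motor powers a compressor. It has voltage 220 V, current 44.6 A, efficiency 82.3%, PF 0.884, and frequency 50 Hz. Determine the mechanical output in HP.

P_in = V·I·cosφ = 220 × 44.6 × 0.884 = 8674 W
P_out = η·P_in = 0.823 × 8674 = 7139 W
= 7139/746 = 9.57 HP

9.57 HP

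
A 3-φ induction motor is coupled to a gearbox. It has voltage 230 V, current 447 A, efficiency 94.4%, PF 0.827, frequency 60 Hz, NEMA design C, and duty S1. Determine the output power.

P_in = √3·V·I·cosφ = 1.732 × 230 × 447 × 0.827 = 147261 W
P_out = η·P_in = 0.944 × 147261 = 139014 W

139 kW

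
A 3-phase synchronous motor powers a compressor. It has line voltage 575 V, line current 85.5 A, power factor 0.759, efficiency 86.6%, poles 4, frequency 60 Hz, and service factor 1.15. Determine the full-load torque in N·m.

297 N·m

P_in = √3·V·I·cosφ = 1.732 × 575 × 85.5 × 0.759 = 64628 W
P_out = η·P_in = 0.866 × 64628 = 55968 W
n = n_s = 120×60/4 = 1800 rpm (synchronous)
ω = 2π×1800/60 = 188.5 rad/s
τ = P_out/ω = 55968/188.5 = 297 N·m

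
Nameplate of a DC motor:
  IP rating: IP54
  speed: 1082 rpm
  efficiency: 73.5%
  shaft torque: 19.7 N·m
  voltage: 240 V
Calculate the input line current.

12.7 A

ω = 2π×1082/60 = 113.3 rad/s; P_out = τω = 19.7 × 113.3 = 2232 W
P_in = P_out / η = 2232 / 0.735 = 3037 W
I = P_in / V = 3037 / 240 = 12.7 A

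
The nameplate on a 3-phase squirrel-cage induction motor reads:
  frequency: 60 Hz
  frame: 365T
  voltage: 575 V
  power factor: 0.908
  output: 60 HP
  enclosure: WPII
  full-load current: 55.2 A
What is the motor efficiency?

P_out = 60 × 746 = 44760 W
P_in = √3·V_L·I_L·cosφ = 1.732 × 575 × 55.2 × 0.908 = 49916 W
η = P_out / P_in = 44760 / 49916 = 0.897 = 89.7%

89.7 %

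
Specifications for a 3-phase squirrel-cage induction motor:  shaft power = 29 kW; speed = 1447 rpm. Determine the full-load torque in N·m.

191 N·m

ω = 2π × 1447/60 = 151.5 rad/s
τ = P/ω = 29000/151.5 = 191 N·m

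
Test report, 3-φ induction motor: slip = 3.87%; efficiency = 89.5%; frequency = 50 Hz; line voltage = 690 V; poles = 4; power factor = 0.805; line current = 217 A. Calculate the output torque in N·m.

P_in = √3·V·I·cosφ = 1.732 × 690 × 217 × 0.805 = 208763 W
P_out = η·P_in = 0.895 × 208763 = 186843 W
n_s = 120×50/4 = 1500 rpm; n = 1500×(1−0.0387) = 1442 rpm
ω = 2π×1442/60 = 151 rad/s
τ = P_out/ω = 186843/151 = 1240 N·m

1240 N·m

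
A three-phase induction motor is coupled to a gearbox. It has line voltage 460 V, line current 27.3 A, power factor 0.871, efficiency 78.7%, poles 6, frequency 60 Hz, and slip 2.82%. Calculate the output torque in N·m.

122 N·m

P_in = √3·V·I·cosφ = 1.732 × 460 × 27.3 × 0.871 = 18945 W
P_out = η·P_in = 0.787 × 18945 = 14910 W
n_s = 120×60/6 = 1200 rpm; n = 1200×(1−0.0282) = 1166 rpm
ω = 2π×1166/60 = 122.1 rad/s
τ = P_out/ω = 14910/122.1 = 122 N·m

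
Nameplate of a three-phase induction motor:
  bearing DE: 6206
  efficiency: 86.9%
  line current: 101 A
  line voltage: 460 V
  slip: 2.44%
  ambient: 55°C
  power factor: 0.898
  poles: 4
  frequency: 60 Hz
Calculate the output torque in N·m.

341 N·m

P_in = √3·V·I·cosφ = 1.732 × 460 × 101 × 0.898 = 72261 W
P_out = η·P_in = 0.869 × 72261 = 62795 W
n_s = 120×60/4 = 1800 rpm; n = 1800×(1−0.0244) = 1756 rpm
ω = 2π×1756/60 = 183.9 rad/s
τ = P_out/ω = 62795/183.9 = 341 N·m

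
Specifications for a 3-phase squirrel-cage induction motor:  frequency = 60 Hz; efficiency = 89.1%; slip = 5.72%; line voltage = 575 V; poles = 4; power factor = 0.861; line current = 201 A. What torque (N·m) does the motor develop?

P_in = √3·V·I·cosφ = 1.732 × 575 × 201 × 0.861 = 172351 W
P_out = η·P_in = 0.891 × 172351 = 153565 W
n_s = 120×60/4 = 1800 rpm; n = 1800×(1−0.0572) = 1697 rpm
ω = 2π×1697/60 = 177.7 rad/s
τ = P_out/ω = 153565/177.7 = 864 N·m

864 N·m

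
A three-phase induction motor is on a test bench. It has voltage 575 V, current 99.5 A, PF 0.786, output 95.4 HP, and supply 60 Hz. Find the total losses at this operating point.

P_in = √3·V·I·cosφ = 1.732×575×99.5×0.786 = 77886 W
P_out = 95.4×746 = 71168 W
Losses = P_in − P_out = 77886 − 71168 = 6718 W

6.72 kW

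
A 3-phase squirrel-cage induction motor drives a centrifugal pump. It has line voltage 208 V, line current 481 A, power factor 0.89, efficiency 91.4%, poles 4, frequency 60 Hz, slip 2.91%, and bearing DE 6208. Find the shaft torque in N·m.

770 N·m

P_in = √3·V·I·cosφ = 1.732 × 208 × 481 × 0.89 = 154222 W
P_out = η·P_in = 0.914 × 154222 = 140959 W
n_s = 120×60/4 = 1800 rpm; n = 1800×(1−0.0291) = 1748 rpm
ω = 2π×1748/60 = 183.1 rad/s
τ = P_out/ω = 140959/183.1 = 770 N·m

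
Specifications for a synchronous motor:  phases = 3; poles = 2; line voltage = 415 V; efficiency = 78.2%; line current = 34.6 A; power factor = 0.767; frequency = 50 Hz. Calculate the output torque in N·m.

47.5 N·m

P_in = √3·V·I·cosφ = 1.732 × 415 × 34.6 × 0.767 = 19075 W
P_out = η·P_in = 0.782 × 19075 = 14917 W
n = n_s = 120×50/2 = 3000 rpm (synchronous)
ω = 2π×3000/60 = 314.2 rad/s
τ = P_out/ω = 14917/314.2 = 47.5 N·m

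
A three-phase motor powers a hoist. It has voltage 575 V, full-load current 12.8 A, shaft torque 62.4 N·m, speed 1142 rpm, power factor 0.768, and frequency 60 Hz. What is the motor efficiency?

ω = 2π × 1142/60 = 119.6 rad/s; P_out = τω = 62.4 × 119.6 = 7463 W
P_in = √3·V_L·I_L·cosφ = 1.732 × 575 × 12.8 × 0.768 = 9790 W
η = P_out / P_in = 7463 / 9790 = 0.762 = 76.2%

76.2 %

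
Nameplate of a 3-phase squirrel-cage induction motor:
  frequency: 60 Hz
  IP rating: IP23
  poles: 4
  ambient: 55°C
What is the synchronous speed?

1800 rpm

n_s = 120f/p = 120×60/4 = 1800 rpm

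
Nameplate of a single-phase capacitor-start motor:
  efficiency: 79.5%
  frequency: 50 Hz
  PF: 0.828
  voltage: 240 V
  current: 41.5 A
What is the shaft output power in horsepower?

8.79 HP

P_in = V·I·cosφ = 240 × 41.5 × 0.828 = 8247 W
P_out = η·P_in = 0.795 × 8247 = 6556 W
= 6556/746 = 8.79 HP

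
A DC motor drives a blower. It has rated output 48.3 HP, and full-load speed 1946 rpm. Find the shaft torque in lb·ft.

P_out = 48.3 × 746 = 36032 W
ω = 2π × 1946/60 = 203.8 rad/s
τ = P_out/ω = 36032/203.8 = 176.8 N·m
In lb·ft: 176.8/1.356 = 130 lb·ft

130 lb·ft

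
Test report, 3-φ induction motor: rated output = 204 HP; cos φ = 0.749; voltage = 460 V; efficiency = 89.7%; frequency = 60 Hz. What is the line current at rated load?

P_out = 204 × 746 = 152184 W
P_in = P_out / η = 152184 / 0.897 = 169659 W
I_L = P_in / (√3·V_L·cosφ) = 169659 / (1.732 × 460 × 0.749) = 284 A

284 A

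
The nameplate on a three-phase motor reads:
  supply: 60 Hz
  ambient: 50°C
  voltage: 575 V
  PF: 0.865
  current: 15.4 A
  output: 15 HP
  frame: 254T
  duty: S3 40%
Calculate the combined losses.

2080 W

P_in = √3·V·I·cosφ = 1.732×575×15.4×0.865 = 13266 W
P_out = 15×746 = 11190 W
Losses = P_in − P_out = 13266 − 11190 = 2076 W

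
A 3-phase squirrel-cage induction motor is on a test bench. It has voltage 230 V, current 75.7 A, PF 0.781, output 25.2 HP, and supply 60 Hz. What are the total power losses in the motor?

P_in = √3·V·I·cosφ = 1.732×230×75.7×0.781 = 23552 W
P_out = 25.2×746 = 18799 W
Losses = P_in − P_out = 23552 − 18799 = 4753 W

4750 W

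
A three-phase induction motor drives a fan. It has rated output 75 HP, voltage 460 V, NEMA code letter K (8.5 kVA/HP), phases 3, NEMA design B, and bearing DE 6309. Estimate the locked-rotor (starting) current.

800 A

S_LR = 8.5 × 75 = 637.5 kVA
I_LR = S_LR/(√3·V_L) = 637500/(1.732×460) = 800 A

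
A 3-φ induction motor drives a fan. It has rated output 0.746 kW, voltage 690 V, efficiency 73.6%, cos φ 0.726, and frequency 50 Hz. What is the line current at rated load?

P_out = 0.746 kW = 746 W
P_in = P_out / η = 746 / 0.736 = 1014 W
I_L = P_in / (√3·V_L·cosφ) = 1014 / (1.732 × 690 × 0.726) = 1.17 A

1.17 A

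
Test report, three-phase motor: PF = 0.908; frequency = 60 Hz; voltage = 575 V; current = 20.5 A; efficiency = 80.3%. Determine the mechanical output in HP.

20 HP

P_in = √3·V·I·cosφ = 1.732 × 575 × 20.5 × 0.908 = 18538 W
P_out = η·P_in = 0.803 × 18538 = 14886 W
= 14886/746 = 20 HP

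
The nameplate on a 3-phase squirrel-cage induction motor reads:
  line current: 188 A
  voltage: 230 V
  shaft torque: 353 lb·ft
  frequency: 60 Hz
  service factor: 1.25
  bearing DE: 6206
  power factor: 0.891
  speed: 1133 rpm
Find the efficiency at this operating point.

85.1 %

τ = 353 lb·ft × 1.356 = 478.7 N·m
ω = 2π × 1133/60 = 118.6 rad/s; P_out = τω = 478.7 × 118.6 = 56774 W
P_in = √3·V_L·I_L·cosφ = 1.732 × 230 × 188 × 0.891 = 66728 W
η = P_out / P_in = 56774 / 66728 = 0.851 = 85.1%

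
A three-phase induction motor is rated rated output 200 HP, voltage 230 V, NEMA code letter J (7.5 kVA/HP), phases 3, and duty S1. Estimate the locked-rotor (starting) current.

S_LR = 7.5 × 200 = 1500 kVA
I_LR = S_LR/(√3·V_L) = 1500000/(1.732×230) = 3770 A

3770 A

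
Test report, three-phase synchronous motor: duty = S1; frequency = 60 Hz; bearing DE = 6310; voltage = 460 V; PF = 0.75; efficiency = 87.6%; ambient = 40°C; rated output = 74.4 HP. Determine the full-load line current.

P_out = 74.4 × 746 = 55502 W
P_in = P_out / η = 55502 / 0.876 = 63358 W
I_L = P_in / (√3·V_L·cosφ) = 63358 / (1.732 × 460 × 0.75) = 106 A

106 A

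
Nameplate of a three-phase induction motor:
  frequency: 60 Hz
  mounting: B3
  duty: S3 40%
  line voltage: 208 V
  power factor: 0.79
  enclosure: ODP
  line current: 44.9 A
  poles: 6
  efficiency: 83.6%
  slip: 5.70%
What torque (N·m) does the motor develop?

90.2 N·m

P_in = √3·V·I·cosφ = 1.732 × 208 × 44.9 × 0.79 = 12779 W
P_out = η·P_in = 0.836 × 12779 = 10683 W
n_s = 120×60/6 = 1200 rpm; n = 1200×(1−0.057) = 1132 rpm
ω = 2π×1132/60 = 118.5 rad/s
τ = P_out/ω = 10683/118.5 = 90.2 N·m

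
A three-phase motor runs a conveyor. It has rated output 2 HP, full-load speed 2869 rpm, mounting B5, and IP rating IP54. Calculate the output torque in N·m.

4.97 N·m

P_out = 2 × 746 = 1492 W
ω = 2π × 2869/60 = 300.4 rad/s
τ = P_out/ω = 1492/300.4 = 4.97 N·m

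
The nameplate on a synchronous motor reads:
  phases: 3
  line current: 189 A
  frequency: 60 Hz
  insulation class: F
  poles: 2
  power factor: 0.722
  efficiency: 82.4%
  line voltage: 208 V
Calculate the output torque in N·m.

107 N·m

P_in = √3·V·I·cosφ = 1.732 × 208 × 189 × 0.722 = 49160 W
P_out = η·P_in = 0.824 × 49160 = 40508 W
n = n_s = 120×60/2 = 3600 rpm (synchronous)
ω = 2π×3600/60 = 377 rad/s
τ = P_out/ω = 40508/377 = 107 N·m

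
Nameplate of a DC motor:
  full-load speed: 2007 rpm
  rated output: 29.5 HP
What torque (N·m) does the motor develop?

105 N·m

P_out = 29.5 × 746 = 22007 W
ω = 2π × 2007/60 = 210.2 rad/s
τ = P_out/ω = 22007/210.2 = 105 N·m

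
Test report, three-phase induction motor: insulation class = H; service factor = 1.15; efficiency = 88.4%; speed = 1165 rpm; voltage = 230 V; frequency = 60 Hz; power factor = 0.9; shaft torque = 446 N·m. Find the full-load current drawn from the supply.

172 A

ω = 2π×1165/60 = 122 rad/s; P_out = τω = 446 × 122 = 54412 W
P_in = P_out / η = 54412 / 0.884 = 61552 W
I_L = P_in / (√3·V_L·cosφ) = 61552 / (1.732 × 230 × 0.9) = 172 A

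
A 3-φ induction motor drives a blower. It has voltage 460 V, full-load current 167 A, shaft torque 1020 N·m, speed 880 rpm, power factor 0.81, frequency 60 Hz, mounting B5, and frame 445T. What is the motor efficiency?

87.2 %

ω = 2π × 880/60 = 92.15 rad/s; P_out = τω = 1020 × 92.15 = 93993 W
P_in = √3·V_L·I_L·cosφ = 1.732 × 460 × 167 × 0.81 = 107772 W
η = P_out / P_in = 93993 / 107772 = 0.872 = 87.2%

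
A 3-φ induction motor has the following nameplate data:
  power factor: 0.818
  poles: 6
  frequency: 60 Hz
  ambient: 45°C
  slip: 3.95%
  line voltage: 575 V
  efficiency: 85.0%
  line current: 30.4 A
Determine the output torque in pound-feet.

129 lb·ft

P_in = √3·V·I·cosφ = 1.732 × 575 × 30.4 × 0.818 = 24765 W
P_out = η·P_in = 0.85 × 24765 = 21050 W
n_s = 120×60/6 = 1200 rpm; n = 1200×(1−0.0395) = 1153 rpm
ω = 2π×1153/60 = 120.7 rad/s
τ = P_out/ω = 21050/120.7 = 174.4 N·m
In lb·ft: 174.4/1.356 = 129 lb·ft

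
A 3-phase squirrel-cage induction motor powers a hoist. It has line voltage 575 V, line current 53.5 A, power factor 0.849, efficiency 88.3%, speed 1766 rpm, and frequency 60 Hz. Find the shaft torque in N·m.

P_in = √3·V·I·cosφ = 1.732 × 575 × 53.5 × 0.849 = 45235 W
P_out = η·P_in = 0.883 × 45235 = 39943 W
n = 1766 rpm
ω = 2π×1766/60 = 184.9 rad/s
τ = P_out/ω = 39943/184.9 = 216 N·m

216 N·m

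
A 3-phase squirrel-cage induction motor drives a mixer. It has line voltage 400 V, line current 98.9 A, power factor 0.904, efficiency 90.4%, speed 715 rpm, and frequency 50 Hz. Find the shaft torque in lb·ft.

552 lb·ft

P_in = √3·V·I·cosφ = 1.732 × 400 × 98.9 × 0.904 = 61940 W
P_out = η·P_in = 0.904 × 61940 = 55994 W
n = 715 rpm
ω = 2π×715/60 = 74.87 rad/s
τ = P_out/ω = 55994/74.87 = 747.9 N·m
In lb·ft: 747.9/1.356 = 552 lb·ft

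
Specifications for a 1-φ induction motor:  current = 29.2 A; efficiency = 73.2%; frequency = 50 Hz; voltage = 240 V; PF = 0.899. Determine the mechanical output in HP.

6.18 HP

P_in = V·I·cosφ = 240 × 29.2 × 0.899 = 6300 W
P_out = η·P_in = 0.732 × 6300 = 4612 W
= 4612/746 = 6.18 HP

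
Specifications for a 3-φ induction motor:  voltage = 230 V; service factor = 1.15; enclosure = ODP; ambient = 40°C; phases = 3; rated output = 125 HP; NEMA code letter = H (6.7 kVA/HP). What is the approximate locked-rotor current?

S_LR = 6.7 × 125 = 837.5 kVA
I_LR = S_LR/(√3·V_L) = 837500/(1.732×230) = 2100 A

2100 A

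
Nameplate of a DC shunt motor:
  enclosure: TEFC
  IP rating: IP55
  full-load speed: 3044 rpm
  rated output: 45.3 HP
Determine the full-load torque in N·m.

P_out = 45.3 × 746 = 33794 W
ω = 2π × 3044/60 = 318.8 rad/s
τ = P_out/ω = 33794/318.8 = 106 N·m

106 N·m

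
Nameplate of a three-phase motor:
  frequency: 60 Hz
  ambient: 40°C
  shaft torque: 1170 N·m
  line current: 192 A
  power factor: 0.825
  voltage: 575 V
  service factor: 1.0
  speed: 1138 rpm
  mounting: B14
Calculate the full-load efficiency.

88.4 %

ω = 2π × 1138/60 = 119.2 rad/s; P_out = τω = 1170 × 119.2 = 139464 W
P_in = √3·V_L·I_L·cosφ = 1.732 × 575 × 192 × 0.825 = 157751 W
η = P_out / P_in = 139464 / 157751 = 0.884 = 88.4%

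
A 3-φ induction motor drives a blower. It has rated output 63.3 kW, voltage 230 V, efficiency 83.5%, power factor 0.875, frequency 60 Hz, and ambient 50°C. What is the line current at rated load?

217 A

P_out = 63.3 kW = 63300 W
P_in = P_out / η = 63300 / 0.835 = 75808 W
I_L = P_in / (√3·V_L·cosφ) = 75808 / (1.732 × 230 × 0.875) = 217 A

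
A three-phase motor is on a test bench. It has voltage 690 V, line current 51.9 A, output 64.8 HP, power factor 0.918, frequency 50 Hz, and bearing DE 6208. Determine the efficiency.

P_out = 64.8 × 746 = 48341 W
P_in = √3·V_L·I_L·cosφ = 1.732 × 690 × 51.9 × 0.918 = 56939 W
η = P_out / P_in = 48341 / 56939 = 0.849 = 84.9%

84.9 %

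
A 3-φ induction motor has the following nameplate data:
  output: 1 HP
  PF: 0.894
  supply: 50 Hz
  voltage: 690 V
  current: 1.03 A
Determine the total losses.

P_in = √3·V·I·cosφ = 1.732×690×1.03×0.894 = 1100 W
P_out = 1×746 = 746 W
Losses = P_in − P_out = 1100 − 746 = 354 W

354 W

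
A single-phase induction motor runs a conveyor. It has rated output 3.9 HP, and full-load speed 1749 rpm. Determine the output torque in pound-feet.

P_out = 3.9 × 746 = 2909 W
ω = 2π × 1749/60 = 183.2 rad/s
τ = P_out/ω = 2909/183.2 = 15.88 N·m
In lb·ft: 15.88/1.356 = 11.7 lb·ft

11.7 lb·ft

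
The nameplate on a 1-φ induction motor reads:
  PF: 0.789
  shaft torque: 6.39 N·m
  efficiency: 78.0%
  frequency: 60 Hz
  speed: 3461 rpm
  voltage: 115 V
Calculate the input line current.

ω = 2π×3461/60 = 362.4 rad/s; P_out = τω = 6.39 × 362.4 = 2316 W
P_in = P_out / η = 2316 / 0.780 = 2969 W
I = P_in / (V·cosφ) = 2969 / (115 × 0.789) = 32.7 A

32.7 A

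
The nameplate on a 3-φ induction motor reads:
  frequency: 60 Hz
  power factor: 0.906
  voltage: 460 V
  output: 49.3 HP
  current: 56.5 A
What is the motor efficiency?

P_out = 49.3 × 746 = 36778 W
P_in = √3·V_L·I_L·cosφ = 1.732 × 460 × 56.5 × 0.906 = 40783 W
η = P_out / P_in = 36778 / 40783 = 0.902 = 90.2%

90.2 %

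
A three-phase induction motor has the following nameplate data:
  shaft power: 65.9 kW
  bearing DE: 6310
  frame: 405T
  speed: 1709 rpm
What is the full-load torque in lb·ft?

ω = 2π × 1709/60 = 179 rad/s
τ = P/ω = 65900/179 = 368.2 N·m
In lb·ft: 368.2/1.356 = 272 lb·ft

272 lb·ft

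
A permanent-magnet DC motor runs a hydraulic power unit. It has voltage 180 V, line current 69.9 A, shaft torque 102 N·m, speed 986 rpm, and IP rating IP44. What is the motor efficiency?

83.7 %

ω = 2π × 986/60 = 103.3 rad/s; P_out = τω = 102 × 103.3 = 10537 W
P_in = V·I = 180 × 69.9 = 12582 W
η = P_out / P_in = 10537 / 12582 = 0.837 = 83.7%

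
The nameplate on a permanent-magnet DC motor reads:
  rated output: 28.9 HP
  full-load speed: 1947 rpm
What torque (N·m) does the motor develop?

P_out = 28.9 × 746 = 21559 W
ω = 2π × 1947/60 = 203.9 rad/s
τ = P_out/ω = 21559/203.9 = 106 N·m

106 N·m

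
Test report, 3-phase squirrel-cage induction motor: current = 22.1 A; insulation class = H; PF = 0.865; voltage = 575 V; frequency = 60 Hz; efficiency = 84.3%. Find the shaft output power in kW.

16 kW

P_in = √3·V·I·cosφ = 1.732 × 575 × 22.1 × 0.865 = 19038 W
P_out = η·P_in = 0.843 × 19038 = 16049 W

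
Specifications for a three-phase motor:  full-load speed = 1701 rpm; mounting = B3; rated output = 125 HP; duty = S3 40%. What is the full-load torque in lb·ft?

P_out = 125 × 746 = 93250 W
ω = 2π × 1701/60 = 178.1 rad/s
τ = P_out/ω = 93250/178.1 = 523.6 N·m
In lb·ft: 523.6/1.356 = 386 lb·ft

386 lb·ft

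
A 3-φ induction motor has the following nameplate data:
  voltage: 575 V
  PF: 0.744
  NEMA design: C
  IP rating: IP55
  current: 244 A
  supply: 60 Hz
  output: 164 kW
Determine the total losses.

P_in = √3·V·I·cosφ = 1.732×575×244×0.744 = 180792 W
P_out = 164000 W
Losses = P_in − P_out = 180792 − 164000 = 16792 W

16.8 kW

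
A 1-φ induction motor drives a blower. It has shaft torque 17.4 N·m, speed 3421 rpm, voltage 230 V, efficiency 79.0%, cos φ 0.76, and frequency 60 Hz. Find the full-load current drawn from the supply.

ω = 2π×3421/60 = 358.2 rad/s; P_out = τω = 17.4 × 358.2 = 6233 W
P_in = P_out / η = 6233 / 0.790 = 7890 W
I = P_in / (V·cosφ) = 7890 / (230 × 0.76) = 45.1 A

45.1 A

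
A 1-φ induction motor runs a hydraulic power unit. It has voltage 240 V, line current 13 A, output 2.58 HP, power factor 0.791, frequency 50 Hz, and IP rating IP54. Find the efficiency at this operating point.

P_out = 2.58 × 746 = 1925 W
P_in = V·I·cosφ = 240 × 13 × 0.791 = 2468 W
η = P_out / P_in = 1925 / 2468 = 0.780 = 78.0%

78.0 %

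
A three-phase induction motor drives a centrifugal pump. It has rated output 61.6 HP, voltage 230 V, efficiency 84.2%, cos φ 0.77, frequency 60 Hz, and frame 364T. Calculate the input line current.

178 A

P_out = 61.6 × 746 = 45954 W
P_in = P_out / η = 45954 / 0.842 = 54577 W
I_L = P_in / (√3·V_L·cosφ) = 54577 / (1.732 × 230 × 0.77) = 178 A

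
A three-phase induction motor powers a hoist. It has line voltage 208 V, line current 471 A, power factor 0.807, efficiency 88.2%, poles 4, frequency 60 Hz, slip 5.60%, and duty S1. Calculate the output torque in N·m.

679 N·m

P_in = √3·V·I·cosφ = 1.732 × 208 × 471 × 0.807 = 136932 W
P_out = η·P_in = 0.882 × 136932 = 120774 W
n_s = 120×60/4 = 1800 rpm; n = 1800×(1−0.056) = 1699 rpm
ω = 2π×1699/60 = 177.9 rad/s
τ = P_out/ω = 120774/177.9 = 679 N·m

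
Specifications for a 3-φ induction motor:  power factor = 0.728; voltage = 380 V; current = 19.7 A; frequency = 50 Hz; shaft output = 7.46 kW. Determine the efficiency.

P_out = 7.46 kW = 7460 W
P_in = √3·V_L·I_L·cosφ = 1.732 × 380 × 19.7 × 0.728 = 9439 W
η = P_out / P_in = 7460 / 9439 = 0.790 = 79.0%

79.0 %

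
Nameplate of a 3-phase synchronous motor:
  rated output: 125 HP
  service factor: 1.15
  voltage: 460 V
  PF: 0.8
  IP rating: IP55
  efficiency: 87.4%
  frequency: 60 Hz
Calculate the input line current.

P_out = 125 × 746 = 93250 W
P_in = P_out / η = 93250 / 0.874 = 106693 W
I_L = P_in / (√3·V_L·cosφ) = 106693 / (1.732 × 460 × 0.8) = 167 A

167 A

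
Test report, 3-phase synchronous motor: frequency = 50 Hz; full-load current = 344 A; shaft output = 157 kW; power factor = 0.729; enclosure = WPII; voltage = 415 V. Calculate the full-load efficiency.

87.1 %

P_out = 157 kW = 157000 W
P_in = √3·V_L·I_L·cosφ = 1.732 × 415 × 344 × 0.729 = 180253 W
η = P_out / P_in = 157000 / 180253 = 0.871 = 87.1%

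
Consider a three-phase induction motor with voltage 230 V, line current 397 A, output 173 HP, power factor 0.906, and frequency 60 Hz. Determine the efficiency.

P_out = 173 × 746 = 129058 W
P_in = √3·V_L·I_L·cosφ = 1.732 × 230 × 397 × 0.906 = 143283 W
η = P_out / P_in = 129058 / 143283 = 0.901 = 90.1%

90.1 %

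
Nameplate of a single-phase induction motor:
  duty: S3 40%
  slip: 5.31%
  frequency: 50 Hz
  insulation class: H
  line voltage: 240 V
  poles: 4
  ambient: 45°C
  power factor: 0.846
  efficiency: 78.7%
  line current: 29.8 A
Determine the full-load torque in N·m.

32 N·m

P_in = V·I·cosφ = 240 × 29.8 × 0.846 = 6051 W
P_out = η·P_in = 0.787 × 6051 = 4762 W
n_s = 120×50/4 = 1500 rpm; n = 1500×(1−0.0531) = 1420 rpm
ω = 2π×1420/60 = 148.7 rad/s
τ = P_out/ω = 4762/148.7 = 32 N·m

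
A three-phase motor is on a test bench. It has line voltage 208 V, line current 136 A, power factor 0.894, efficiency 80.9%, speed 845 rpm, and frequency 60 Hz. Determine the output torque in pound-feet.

295 lb·ft

P_in = √3·V·I·cosφ = 1.732 × 208 × 136 × 0.894 = 43801 W
P_out = η·P_in = 0.809 × 43801 = 35435 W
n = 845 rpm
ω = 2π×845/60 = 88.49 rad/s
τ = P_out/ω = 35435/88.49 = 400.4 N·m
In lb·ft: 400.4/1.356 = 295 lb·ft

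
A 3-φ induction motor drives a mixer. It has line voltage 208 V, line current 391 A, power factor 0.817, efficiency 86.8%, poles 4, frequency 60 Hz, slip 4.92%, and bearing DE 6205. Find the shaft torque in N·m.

557 N·m

P_in = √3·V·I·cosφ = 1.732 × 208 × 391 × 0.817 = 115083 W
P_out = η·P_in = 0.868 × 115083 = 99892 W
n_s = 120×60/4 = 1800 rpm; n = 1800×(1−0.0492) = 1711 rpm
ω = 2π×1711/60 = 179.2 rad/s
τ = P_out/ω = 99892/179.2 = 557 N·m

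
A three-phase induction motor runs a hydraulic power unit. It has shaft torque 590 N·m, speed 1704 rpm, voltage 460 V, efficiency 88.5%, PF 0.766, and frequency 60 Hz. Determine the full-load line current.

195 A

ω = 2π×1704/60 = 178.4 rad/s; P_out = τω = 590 × 178.4 = 105256 W
P_in = P_out / η = 105256 / 0.885 = 118933 W
I_L = P_in / (√3·V_L·cosφ) = 118933 / (1.732 × 460 × 0.766) = 195 A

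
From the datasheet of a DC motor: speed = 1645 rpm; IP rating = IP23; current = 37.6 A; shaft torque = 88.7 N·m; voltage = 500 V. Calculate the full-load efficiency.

ω = 2π × 1645/60 = 172.3 rad/s; P_out = τω = 88.7 × 172.3 = 15283 W
P_in = V·I = 500 × 37.6 = 18800 W
η = P_out / P_in = 15283 / 18800 = 0.813 = 81.3%

81.3 %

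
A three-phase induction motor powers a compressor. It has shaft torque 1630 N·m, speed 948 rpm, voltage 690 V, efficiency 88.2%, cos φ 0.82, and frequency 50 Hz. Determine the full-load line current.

ω = 2π×948/60 = 99.27 rad/s; P_out = τω = 1630 × 99.27 = 161810 W
P_in = P_out / η = 161810 / 0.882 = 183458 W
I_L = P_in / (√3·V_L·cosφ) = 183458 / (1.732 × 690 × 0.82) = 187 A

187 A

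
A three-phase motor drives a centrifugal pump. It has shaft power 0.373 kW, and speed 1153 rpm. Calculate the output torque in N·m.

3.09 N·m

ω = 2π × 1153/60 = 120.7 rad/s
τ = P/ω = 373/120.7 = 3.09 N·m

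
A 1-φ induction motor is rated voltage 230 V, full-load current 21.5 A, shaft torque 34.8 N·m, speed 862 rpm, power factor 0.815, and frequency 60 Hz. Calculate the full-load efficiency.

ω = 2π × 862/60 = 90.27 rad/s; P_out = τω = 34.8 × 90.27 = 3141 W
P_in = V·I·cosφ = 230 × 21.5 × 0.815 = 4030 W
η = P_out / P_in = 3141 / 4030 = 0.779 = 77.9%

77.9 %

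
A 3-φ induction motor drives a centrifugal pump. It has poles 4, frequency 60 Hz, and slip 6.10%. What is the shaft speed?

1690 rpm

n_s = 120f/p = 120×60/4 = 1800 rpm
n = n_s(1 − s) = 1800 × (1 − 0.061) = 1690 rpm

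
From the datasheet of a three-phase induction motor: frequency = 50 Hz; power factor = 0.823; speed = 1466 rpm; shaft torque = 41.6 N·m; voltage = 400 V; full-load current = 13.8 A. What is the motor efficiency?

81.2 %

ω = 2π × 1466/60 = 153.5 rad/s; P_out = τω = 41.6 × 153.5 = 6386 W
P_in = √3·V_L·I_L·cosφ = 1.732 × 400 × 13.8 × 0.823 = 7868 W
η = P_out / P_in = 6386 / 7868 = 0.812 = 81.2%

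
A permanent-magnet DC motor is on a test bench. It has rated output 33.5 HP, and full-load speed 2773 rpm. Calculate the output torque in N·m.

P_out = 33.5 × 746 = 24991 W
ω = 2π × 2773/60 = 290.4 rad/s
τ = P_out/ω = 24991/290.4 = 86.1 N·m

86.1 N·m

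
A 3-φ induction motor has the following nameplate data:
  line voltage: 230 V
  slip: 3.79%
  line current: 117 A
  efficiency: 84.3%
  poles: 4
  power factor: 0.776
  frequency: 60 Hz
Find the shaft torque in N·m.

P_in = √3·V·I·cosφ = 1.732 × 230 × 117 × 0.776 = 36168 W
P_out = η·P_in = 0.843 × 36168 = 30490 W
n_s = 120×60/4 = 1800 rpm; n = 1800×(1−0.0379) = 1732 rpm
ω = 2π×1732/60 = 181.4 rad/s
τ = P_out/ω = 30490/181.4 = 168 N·m

168 N·m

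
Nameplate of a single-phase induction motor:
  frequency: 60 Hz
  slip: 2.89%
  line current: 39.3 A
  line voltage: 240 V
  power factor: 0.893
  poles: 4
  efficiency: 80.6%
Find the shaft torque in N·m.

P_in = V·I·cosφ = 240 × 39.3 × 0.893 = 8423 W
P_out = η·P_in = 0.806 × 8423 = 6789 W
n_s = 120×60/4 = 1800 rpm; n = 1800×(1−0.0289) = 1748 rpm
ω = 2π×1748/60 = 183.1 rad/s
τ = P_out/ω = 6789/183.1 = 37.1 N·m

37.1 N·m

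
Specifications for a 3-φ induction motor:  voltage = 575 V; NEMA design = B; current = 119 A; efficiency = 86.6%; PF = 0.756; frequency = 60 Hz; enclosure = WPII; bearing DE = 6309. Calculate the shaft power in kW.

77.6 kW

P_in = √3·V·I·cosφ = 1.732 × 575 × 119 × 0.756 = 89595 W
P_out = η·P_in = 0.866 × 89595 = 77589 W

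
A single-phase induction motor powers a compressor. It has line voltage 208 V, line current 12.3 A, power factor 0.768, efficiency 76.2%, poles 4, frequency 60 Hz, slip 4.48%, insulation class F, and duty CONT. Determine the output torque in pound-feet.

6.13 lb·ft

P_in = V·I·cosφ = 208 × 12.3 × 0.768 = 1965 W
P_out = η·P_in = 0.762 × 1965 = 1497 W
n_s = 120×60/4 = 1800 rpm; n = 1800×(1−0.0448) = 1719 rpm
ω = 2π×1719/60 = 180 rad/s
τ = P_out/ω = 1497/180 = 8.317 N·m
In lb·ft: 8.317/1.356 = 6.13 lb·ft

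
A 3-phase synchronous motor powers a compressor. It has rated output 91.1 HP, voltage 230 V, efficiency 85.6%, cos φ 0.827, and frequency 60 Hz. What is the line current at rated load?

241 A

P_out = 91.1 × 746 = 67961 W
P_in = P_out / η = 67961 / 0.856 = 79394 W
I_L = P_in / (√3·V_L·cosφ) = 79394 / (1.732 × 230 × 0.827) = 241 A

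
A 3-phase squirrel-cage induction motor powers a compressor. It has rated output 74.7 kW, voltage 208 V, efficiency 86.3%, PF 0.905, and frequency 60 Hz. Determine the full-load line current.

265 A

P_out = 74.7 kW = 74700 W
P_in = P_out / η = 74700 / 0.863 = 86559 W
I_L = P_in / (√3·V_L·cosφ) = 86559 / (1.732 × 208 × 0.905) = 265 A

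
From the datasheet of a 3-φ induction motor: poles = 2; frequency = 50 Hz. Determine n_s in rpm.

n_s = 120f/p = 120×50/2 = 3000 rpm

3000 rpm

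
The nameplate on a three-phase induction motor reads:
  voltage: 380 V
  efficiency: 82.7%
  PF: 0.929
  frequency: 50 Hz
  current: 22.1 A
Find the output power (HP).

P_in = √3·V·I·cosφ = 1.732 × 380 × 22.1 × 0.929 = 13513 W
P_out = η·P_in = 0.827 × 13513 = 11175 W
= 11175/746 = 15 HP

15 HP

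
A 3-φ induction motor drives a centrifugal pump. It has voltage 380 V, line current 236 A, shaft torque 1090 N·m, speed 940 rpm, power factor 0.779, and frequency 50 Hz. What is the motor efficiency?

88.7 %

ω = 2π × 940/60 = 98.44 rad/s; P_out = τω = 1090 × 98.44 = 107300 W
P_in = √3·V_L·I_L·cosφ = 1.732 × 380 × 236 × 0.779 = 120999 W
η = P_out / P_in = 107300 / 120999 = 0.887 = 88.7%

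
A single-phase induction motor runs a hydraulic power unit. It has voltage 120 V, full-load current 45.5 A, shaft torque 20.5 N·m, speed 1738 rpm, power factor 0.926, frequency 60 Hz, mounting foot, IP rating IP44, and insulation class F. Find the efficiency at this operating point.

73.8 %

ω = 2π × 1738/60 = 182 rad/s; P_out = τω = 20.5 × 182 = 3731 W
P_in = V·I·cosφ = 120 × 45.5 × 0.926 = 5056 W
η = P_out / P_in = 3731 / 5056 = 0.738 = 73.8%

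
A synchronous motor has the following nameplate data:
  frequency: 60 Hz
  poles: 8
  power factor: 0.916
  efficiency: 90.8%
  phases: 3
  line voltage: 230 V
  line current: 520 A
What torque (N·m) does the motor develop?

1830 N·m

P_in = √3·V·I·cosφ = 1.732 × 230 × 520 × 0.916 = 189747 W
P_out = η·P_in = 0.908 × 189747 = 172290 W
n = n_s = 120×60/8 = 900 rpm (synchronous)
ω = 2π×900/60 = 94.25 rad/s
τ = P_out/ω = 172290/94.25 = 1830 N·m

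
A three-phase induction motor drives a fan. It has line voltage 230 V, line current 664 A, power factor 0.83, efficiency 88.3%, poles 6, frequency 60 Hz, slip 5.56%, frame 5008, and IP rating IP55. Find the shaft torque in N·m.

P_in = √3·V·I·cosφ = 1.732 × 230 × 664 × 0.83 = 219544 W
P_out = η·P_in = 0.883 × 219544 = 193857 W
n_s = 120×60/6 = 1200 rpm; n = 1200×(1−0.0556) = 1133 rpm
ω = 2π×1133/60 = 118.6 rad/s
τ = P_out/ω = 193857/118.6 = 1630 N·m

1630 N·m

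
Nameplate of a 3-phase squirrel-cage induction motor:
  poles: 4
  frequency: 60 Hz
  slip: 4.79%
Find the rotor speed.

1714 rpm

n_s = 120f/p = 120×60/4 = 1800 rpm
n = n_s(1 − s) = 1800 × (1 − 0.0479) = 1714 rpm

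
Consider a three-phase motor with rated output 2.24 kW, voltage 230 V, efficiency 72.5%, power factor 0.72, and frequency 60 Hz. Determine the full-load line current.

P_out = 2.24 kW = 2240 W
P_in = P_out / η = 2240 / 0.725 = 3090 W
I_L = P_in / (√3·V_L·cosφ) = 3090 / (1.732 × 230 × 0.72) = 10.8 A

10.8 A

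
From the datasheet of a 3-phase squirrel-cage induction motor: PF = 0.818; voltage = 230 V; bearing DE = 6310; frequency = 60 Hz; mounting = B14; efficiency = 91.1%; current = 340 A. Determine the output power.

P_in = √3·V·I·cosφ = 1.732 × 230 × 340 × 0.818 = 110792 W
P_out = η·P_in = 0.911 × 110792 = 100932 W

101 kW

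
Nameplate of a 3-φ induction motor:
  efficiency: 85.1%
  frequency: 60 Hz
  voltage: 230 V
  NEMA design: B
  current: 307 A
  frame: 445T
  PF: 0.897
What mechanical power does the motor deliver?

P_in = √3·V·I·cosφ = 1.732 × 230 × 307 × 0.897 = 109700 W
P_out = η·P_in = 0.851 × 109700 = 93355 W

93.4 kW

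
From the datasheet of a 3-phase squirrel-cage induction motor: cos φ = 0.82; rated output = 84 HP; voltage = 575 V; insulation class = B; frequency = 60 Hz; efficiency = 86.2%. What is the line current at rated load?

89 A

P_out = 84 × 746 = 62664 W
P_in = P_out / η = 62664 / 0.862 = 72696 W
I_L = P_in / (√3·V_L·cosφ) = 72696 / (1.732 × 575 × 0.82) = 89 A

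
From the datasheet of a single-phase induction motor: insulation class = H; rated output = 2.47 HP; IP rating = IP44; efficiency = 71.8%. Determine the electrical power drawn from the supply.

P_out = 2.47 × 746 = 1843 W
P_in = P_out/η = 1843/0.718 = 2567 W = 2.57 kW

2.57 kW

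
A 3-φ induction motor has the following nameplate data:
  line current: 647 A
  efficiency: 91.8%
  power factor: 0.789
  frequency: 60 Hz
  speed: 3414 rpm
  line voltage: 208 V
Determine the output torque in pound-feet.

348 lb·ft

P_in = √3·V·I·cosφ = 1.732 × 208 × 647 × 0.789 = 183905 W
P_out = η·P_in = 0.918 × 183905 = 168825 W
n = 3414 rpm
ω = 2π×3414/60 = 357.5 rad/s
τ = P_out/ω = 168825/357.5 = 472.2 N·m
In lb·ft: 472.2/1.356 = 348 lb·ft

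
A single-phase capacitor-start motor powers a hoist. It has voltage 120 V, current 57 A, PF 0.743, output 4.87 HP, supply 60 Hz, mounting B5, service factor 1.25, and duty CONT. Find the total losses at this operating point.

1.45 kW

P_in = V·I·cosφ = 120×57×0.743 = 5082 W
P_out = 4.87×746 = 3633 W
Losses = P_in − P_out = 5082 − 3633 = 1449 W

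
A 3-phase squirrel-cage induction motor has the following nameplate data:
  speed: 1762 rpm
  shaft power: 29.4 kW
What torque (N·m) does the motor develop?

159 N·m

ω = 2π × 1762/60 = 184.5 rad/s
τ = P/ω = 29400/184.5 = 159 N·m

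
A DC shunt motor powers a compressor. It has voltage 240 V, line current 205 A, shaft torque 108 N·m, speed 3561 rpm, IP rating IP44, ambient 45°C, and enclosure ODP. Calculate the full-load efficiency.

ω = 2π × 3561/60 = 372.9 rad/s; P_out = τω = 108 × 372.9 = 40273 W
P_in = V·I = 240 × 205 = 49200 W
η = P_out / P_in = 40273 / 49200 = 0.819 = 81.9%

81.9 %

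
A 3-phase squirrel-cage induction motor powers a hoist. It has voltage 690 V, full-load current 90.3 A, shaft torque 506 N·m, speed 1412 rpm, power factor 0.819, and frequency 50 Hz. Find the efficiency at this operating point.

84.7 %

ω = 2π × 1412/60 = 147.9 rad/s; P_out = τω = 506 × 147.9 = 74837 W
P_in = √3·V_L·I_L·cosφ = 1.732 × 690 × 90.3 × 0.819 = 88383 W
η = P_out / P_in = 74837 / 88383 = 0.847 = 84.7%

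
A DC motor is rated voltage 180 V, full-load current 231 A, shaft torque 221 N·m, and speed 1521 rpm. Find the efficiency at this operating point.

ω = 2π × 1521/60 = 159.3 rad/s; P_out = τω = 221 × 159.3 = 35205 W
P_in = V·I = 180 × 231 = 41580 W
η = P_out / P_in = 35205 / 41580 = 0.847 = 84.7%

84.7 %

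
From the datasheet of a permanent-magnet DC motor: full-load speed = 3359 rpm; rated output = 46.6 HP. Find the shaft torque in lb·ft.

72.9 lb·ft

P_out = 46.6 × 746 = 34764 W
ω = 2π × 3359/60 = 351.8 rad/s
τ = P_out/ω = 34764/351.8 = 98.82 N·m
In lb·ft: 98.82/1.356 = 72.9 lb·ft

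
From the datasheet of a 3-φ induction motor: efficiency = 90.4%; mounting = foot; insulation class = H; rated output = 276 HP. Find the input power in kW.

P_out = 276 × 746 = 205896 W
P_in = P_out/η = 205896/0.904 = 227761 W = 228 kW

228 kW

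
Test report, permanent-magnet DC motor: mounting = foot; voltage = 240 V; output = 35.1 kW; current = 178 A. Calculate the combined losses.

7620 W

P_in = V·I = 240×178 = 42720 W
P_out = 35100 W
Losses = P_in − P_out = 42720 − 35100 = 7620 W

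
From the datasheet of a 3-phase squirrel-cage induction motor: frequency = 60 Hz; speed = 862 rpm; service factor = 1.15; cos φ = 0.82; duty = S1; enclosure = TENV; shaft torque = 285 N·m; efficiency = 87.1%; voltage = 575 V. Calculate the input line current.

36.2 A

ω = 2π×862/60 = 90.27 rad/s; P_out = τω = 285 × 90.27 = 25727 W
P_in = P_out / η = 25727 / 0.871 = 29537 W
I_L = P_in / (√3·V_L·cosφ) = 29537 / (1.732 × 575 × 0.82) = 36.2 A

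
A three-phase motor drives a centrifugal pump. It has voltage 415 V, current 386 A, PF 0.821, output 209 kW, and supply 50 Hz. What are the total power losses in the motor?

P_in = √3·V·I·cosφ = 1.732×415×386×0.821 = 227786 W
P_out = 209000 W
Losses = P_in − P_out = 227786 − 209000 = 18786 W

18800 W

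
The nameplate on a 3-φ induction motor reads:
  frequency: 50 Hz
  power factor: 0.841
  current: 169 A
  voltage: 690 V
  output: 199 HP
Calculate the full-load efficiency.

87.4 %

P_out = 199 × 746 = 148454 W
P_in = √3·V_L·I_L·cosφ = 1.732 × 690 × 169 × 0.841 = 169856 W
η = P_out / P_in = 148454 / 169856 = 0.874 = 87.4%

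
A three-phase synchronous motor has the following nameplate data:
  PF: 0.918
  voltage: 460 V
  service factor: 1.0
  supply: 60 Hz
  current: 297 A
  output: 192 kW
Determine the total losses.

P_in = √3·V·I·cosφ = 1.732×460×297×0.918 = 217223 W
P_out = 192000 W
Losses = P_in − P_out = 217223 − 192000 = 25223 W

25.2 kW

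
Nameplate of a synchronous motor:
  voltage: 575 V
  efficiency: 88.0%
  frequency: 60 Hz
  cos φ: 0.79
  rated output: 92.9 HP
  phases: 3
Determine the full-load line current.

100 A

P_out = 92.9 × 746 = 69303 W
P_in = P_out / η = 69303 / 0.880 = 78753 W
I_L = P_in / (√3·V_L·cosφ) = 78753 / (1.732 × 575 × 0.79) = 100 A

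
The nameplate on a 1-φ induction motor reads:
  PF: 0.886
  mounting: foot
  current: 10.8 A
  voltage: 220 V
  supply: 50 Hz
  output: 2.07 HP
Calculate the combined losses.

P_in = V·I·cosφ = 220×10.8×0.886 = 2105 W
P_out = 2.07×746 = 1544 W
Losses = P_in − P_out = 2105 − 1544 = 561 W

561 W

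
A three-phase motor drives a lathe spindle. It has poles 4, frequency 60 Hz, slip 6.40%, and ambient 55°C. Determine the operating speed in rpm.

1685 rpm

n_s = 120f/p = 120×60/4 = 1800 rpm
n = n_s(1 − s) = 1800 × (1 − 0.064) = 1685 rpm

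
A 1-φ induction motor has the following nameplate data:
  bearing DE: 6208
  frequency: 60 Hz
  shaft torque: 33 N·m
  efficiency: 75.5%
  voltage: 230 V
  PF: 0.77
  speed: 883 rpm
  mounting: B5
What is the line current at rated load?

22.8 A

ω = 2π×883/60 = 92.47 rad/s; P_out = τω = 33 × 92.47 = 3052 W
P_in = P_out / η = 3052 / 0.755 = 4042 W
I = P_in / (V·cosφ) = 4042 / (230 × 0.77) = 22.8 A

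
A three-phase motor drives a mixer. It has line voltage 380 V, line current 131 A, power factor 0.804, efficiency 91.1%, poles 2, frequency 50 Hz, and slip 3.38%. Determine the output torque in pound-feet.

P_in = √3·V·I·cosφ = 1.732 × 380 × 131 × 0.804 = 69320 W
P_out = η·P_in = 0.911 × 69320 = 63151 W
n_s = 120×50/2 = 3000 rpm; n = 3000×(1−0.0338) = 2899 rpm
ω = 2π×2899/60 = 303.6 rad/s
τ = P_out/ω = 63151/303.6 = 208 N·m
In lb·ft: 208/1.356 = 153 lb·ft

153 lb·ft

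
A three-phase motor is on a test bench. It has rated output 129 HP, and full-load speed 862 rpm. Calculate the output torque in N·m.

1070 N·m

P_out = 129 × 746 = 96234 W
ω = 2π × 862/60 = 90.27 rad/s
τ = P_out/ω = 96234/90.27 = 1070 N·m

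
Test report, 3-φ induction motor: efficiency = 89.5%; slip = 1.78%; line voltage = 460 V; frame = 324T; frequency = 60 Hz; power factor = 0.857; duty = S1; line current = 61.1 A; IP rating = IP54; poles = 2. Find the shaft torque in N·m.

P_in = √3·V·I·cosφ = 1.732 × 460 × 61.1 × 0.857 = 41718 W
P_out = η·P_in = 0.895 × 41718 = 37338 W
n_s = 120×60/2 = 3600 rpm; n = 3600×(1−0.0178) = 3536 rpm
ω = 2π×3536/60 = 370.3 rad/s
τ = P_out/ω = 37338/370.3 = 101 N·m

101 N·m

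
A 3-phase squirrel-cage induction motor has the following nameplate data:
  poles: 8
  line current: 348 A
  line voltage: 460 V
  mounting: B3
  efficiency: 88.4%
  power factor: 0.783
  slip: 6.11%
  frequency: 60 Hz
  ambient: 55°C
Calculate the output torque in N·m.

2170 N·m

P_in = √3·V·I·cosφ = 1.732 × 460 × 348 × 0.783 = 217093 W
P_out = η·P_in = 0.884 × 217093 = 191910 W
n_s = 120×60/8 = 900 rpm; n = 900×(1−0.0611) = 845 rpm
ω = 2π×845/60 = 88.49 rad/s
τ = P_out/ω = 191910/88.49 = 2170 N·m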